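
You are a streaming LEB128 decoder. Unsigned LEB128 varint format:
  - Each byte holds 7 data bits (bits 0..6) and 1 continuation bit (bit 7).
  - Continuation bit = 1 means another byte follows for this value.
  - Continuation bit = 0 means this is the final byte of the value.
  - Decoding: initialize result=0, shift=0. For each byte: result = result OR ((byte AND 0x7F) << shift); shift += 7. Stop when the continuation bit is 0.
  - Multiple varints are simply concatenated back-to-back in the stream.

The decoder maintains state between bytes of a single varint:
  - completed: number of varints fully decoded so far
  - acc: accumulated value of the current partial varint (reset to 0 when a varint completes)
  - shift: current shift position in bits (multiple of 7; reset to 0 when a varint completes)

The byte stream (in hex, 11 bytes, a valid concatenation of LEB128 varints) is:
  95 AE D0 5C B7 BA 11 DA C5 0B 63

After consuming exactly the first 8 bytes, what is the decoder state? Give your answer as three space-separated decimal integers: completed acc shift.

Answer: 2 90 7

Derivation:
byte[0]=0x95 cont=1 payload=0x15: acc |= 21<<0 -> completed=0 acc=21 shift=7
byte[1]=0xAE cont=1 payload=0x2E: acc |= 46<<7 -> completed=0 acc=5909 shift=14
byte[2]=0xD0 cont=1 payload=0x50: acc |= 80<<14 -> completed=0 acc=1316629 shift=21
byte[3]=0x5C cont=0 payload=0x5C: varint #1 complete (value=194254613); reset -> completed=1 acc=0 shift=0
byte[4]=0xB7 cont=1 payload=0x37: acc |= 55<<0 -> completed=1 acc=55 shift=7
byte[5]=0xBA cont=1 payload=0x3A: acc |= 58<<7 -> completed=1 acc=7479 shift=14
byte[6]=0x11 cont=0 payload=0x11: varint #2 complete (value=286007); reset -> completed=2 acc=0 shift=0
byte[7]=0xDA cont=1 payload=0x5A: acc |= 90<<0 -> completed=2 acc=90 shift=7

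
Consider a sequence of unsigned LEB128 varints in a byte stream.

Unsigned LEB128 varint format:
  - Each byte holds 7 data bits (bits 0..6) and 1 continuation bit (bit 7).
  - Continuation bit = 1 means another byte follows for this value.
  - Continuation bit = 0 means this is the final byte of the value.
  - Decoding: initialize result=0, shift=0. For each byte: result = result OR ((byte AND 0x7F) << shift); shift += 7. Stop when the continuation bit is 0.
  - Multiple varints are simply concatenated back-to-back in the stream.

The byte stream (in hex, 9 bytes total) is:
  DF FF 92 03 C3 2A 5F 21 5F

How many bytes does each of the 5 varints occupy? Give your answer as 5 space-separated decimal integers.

Answer: 4 2 1 1 1

Derivation:
  byte[0]=0xDF cont=1 payload=0x5F=95: acc |= 95<<0 -> acc=95 shift=7
  byte[1]=0xFF cont=1 payload=0x7F=127: acc |= 127<<7 -> acc=16351 shift=14
  byte[2]=0x92 cont=1 payload=0x12=18: acc |= 18<<14 -> acc=311263 shift=21
  byte[3]=0x03 cont=0 payload=0x03=3: acc |= 3<<21 -> acc=6602719 shift=28 [end]
Varint 1: bytes[0:4] = DF FF 92 03 -> value 6602719 (4 byte(s))
  byte[4]=0xC3 cont=1 payload=0x43=67: acc |= 67<<0 -> acc=67 shift=7
  byte[5]=0x2A cont=0 payload=0x2A=42: acc |= 42<<7 -> acc=5443 shift=14 [end]
Varint 2: bytes[4:6] = C3 2A -> value 5443 (2 byte(s))
  byte[6]=0x5F cont=0 payload=0x5F=95: acc |= 95<<0 -> acc=95 shift=7 [end]
Varint 3: bytes[6:7] = 5F -> value 95 (1 byte(s))
  byte[7]=0x21 cont=0 payload=0x21=33: acc |= 33<<0 -> acc=33 shift=7 [end]
Varint 4: bytes[7:8] = 21 -> value 33 (1 byte(s))
  byte[8]=0x5F cont=0 payload=0x5F=95: acc |= 95<<0 -> acc=95 shift=7 [end]
Varint 5: bytes[8:9] = 5F -> value 95 (1 byte(s))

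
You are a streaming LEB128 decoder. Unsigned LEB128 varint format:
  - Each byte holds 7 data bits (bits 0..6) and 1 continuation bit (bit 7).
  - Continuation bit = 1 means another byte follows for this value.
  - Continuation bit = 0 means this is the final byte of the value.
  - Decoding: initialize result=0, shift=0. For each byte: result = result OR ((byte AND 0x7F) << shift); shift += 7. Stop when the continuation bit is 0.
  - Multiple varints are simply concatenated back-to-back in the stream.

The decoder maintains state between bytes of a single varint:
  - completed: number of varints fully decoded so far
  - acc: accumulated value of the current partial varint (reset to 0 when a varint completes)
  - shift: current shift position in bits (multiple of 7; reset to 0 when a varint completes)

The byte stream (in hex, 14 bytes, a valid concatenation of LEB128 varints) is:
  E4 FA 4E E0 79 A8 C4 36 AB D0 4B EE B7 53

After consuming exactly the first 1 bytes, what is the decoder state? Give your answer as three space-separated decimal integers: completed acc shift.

Answer: 0 100 7

Derivation:
byte[0]=0xE4 cont=1 payload=0x64: acc |= 100<<0 -> completed=0 acc=100 shift=7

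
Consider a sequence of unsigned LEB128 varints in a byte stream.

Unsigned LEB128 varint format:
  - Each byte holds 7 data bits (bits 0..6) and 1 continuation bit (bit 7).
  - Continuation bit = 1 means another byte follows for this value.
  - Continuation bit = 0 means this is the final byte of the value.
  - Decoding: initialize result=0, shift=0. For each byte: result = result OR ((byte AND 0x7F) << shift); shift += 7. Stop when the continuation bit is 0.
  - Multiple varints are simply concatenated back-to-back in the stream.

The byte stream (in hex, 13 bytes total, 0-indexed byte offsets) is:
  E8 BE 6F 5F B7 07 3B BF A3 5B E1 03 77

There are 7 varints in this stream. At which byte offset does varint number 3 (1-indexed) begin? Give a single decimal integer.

  byte[0]=0xE8 cont=1 payload=0x68=104: acc |= 104<<0 -> acc=104 shift=7
  byte[1]=0xBE cont=1 payload=0x3E=62: acc |= 62<<7 -> acc=8040 shift=14
  byte[2]=0x6F cont=0 payload=0x6F=111: acc |= 111<<14 -> acc=1826664 shift=21 [end]
Varint 1: bytes[0:3] = E8 BE 6F -> value 1826664 (3 byte(s))
  byte[3]=0x5F cont=0 payload=0x5F=95: acc |= 95<<0 -> acc=95 shift=7 [end]
Varint 2: bytes[3:4] = 5F -> value 95 (1 byte(s))
  byte[4]=0xB7 cont=1 payload=0x37=55: acc |= 55<<0 -> acc=55 shift=7
  byte[5]=0x07 cont=0 payload=0x07=7: acc |= 7<<7 -> acc=951 shift=14 [end]
Varint 3: bytes[4:6] = B7 07 -> value 951 (2 byte(s))
  byte[6]=0x3B cont=0 payload=0x3B=59: acc |= 59<<0 -> acc=59 shift=7 [end]
Varint 4: bytes[6:7] = 3B -> value 59 (1 byte(s))
  byte[7]=0xBF cont=1 payload=0x3F=63: acc |= 63<<0 -> acc=63 shift=7
  byte[8]=0xA3 cont=1 payload=0x23=35: acc |= 35<<7 -> acc=4543 shift=14
  byte[9]=0x5B cont=0 payload=0x5B=91: acc |= 91<<14 -> acc=1495487 shift=21 [end]
Varint 5: bytes[7:10] = BF A3 5B -> value 1495487 (3 byte(s))
  byte[10]=0xE1 cont=1 payload=0x61=97: acc |= 97<<0 -> acc=97 shift=7
  byte[11]=0x03 cont=0 payload=0x03=3: acc |= 3<<7 -> acc=481 shift=14 [end]
Varint 6: bytes[10:12] = E1 03 -> value 481 (2 byte(s))
  byte[12]=0x77 cont=0 payload=0x77=119: acc |= 119<<0 -> acc=119 shift=7 [end]
Varint 7: bytes[12:13] = 77 -> value 119 (1 byte(s))

Answer: 4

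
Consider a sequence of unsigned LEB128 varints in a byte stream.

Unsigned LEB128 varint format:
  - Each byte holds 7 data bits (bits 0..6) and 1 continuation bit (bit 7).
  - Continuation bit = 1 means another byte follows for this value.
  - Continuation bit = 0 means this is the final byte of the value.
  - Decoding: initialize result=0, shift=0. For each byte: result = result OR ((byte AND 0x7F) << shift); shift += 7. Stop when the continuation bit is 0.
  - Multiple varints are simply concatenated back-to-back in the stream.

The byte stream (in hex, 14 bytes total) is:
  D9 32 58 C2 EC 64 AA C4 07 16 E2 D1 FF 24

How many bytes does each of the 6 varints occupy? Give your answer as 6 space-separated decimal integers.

  byte[0]=0xD9 cont=1 payload=0x59=89: acc |= 89<<0 -> acc=89 shift=7
  byte[1]=0x32 cont=0 payload=0x32=50: acc |= 50<<7 -> acc=6489 shift=14 [end]
Varint 1: bytes[0:2] = D9 32 -> value 6489 (2 byte(s))
  byte[2]=0x58 cont=0 payload=0x58=88: acc |= 88<<0 -> acc=88 shift=7 [end]
Varint 2: bytes[2:3] = 58 -> value 88 (1 byte(s))
  byte[3]=0xC2 cont=1 payload=0x42=66: acc |= 66<<0 -> acc=66 shift=7
  byte[4]=0xEC cont=1 payload=0x6C=108: acc |= 108<<7 -> acc=13890 shift=14
  byte[5]=0x64 cont=0 payload=0x64=100: acc |= 100<<14 -> acc=1652290 shift=21 [end]
Varint 3: bytes[3:6] = C2 EC 64 -> value 1652290 (3 byte(s))
  byte[6]=0xAA cont=1 payload=0x2A=42: acc |= 42<<0 -> acc=42 shift=7
  byte[7]=0xC4 cont=1 payload=0x44=68: acc |= 68<<7 -> acc=8746 shift=14
  byte[8]=0x07 cont=0 payload=0x07=7: acc |= 7<<14 -> acc=123434 shift=21 [end]
Varint 4: bytes[6:9] = AA C4 07 -> value 123434 (3 byte(s))
  byte[9]=0x16 cont=0 payload=0x16=22: acc |= 22<<0 -> acc=22 shift=7 [end]
Varint 5: bytes[9:10] = 16 -> value 22 (1 byte(s))
  byte[10]=0xE2 cont=1 payload=0x62=98: acc |= 98<<0 -> acc=98 shift=7
  byte[11]=0xD1 cont=1 payload=0x51=81: acc |= 81<<7 -> acc=10466 shift=14
  byte[12]=0xFF cont=1 payload=0x7F=127: acc |= 127<<14 -> acc=2091234 shift=21
  byte[13]=0x24 cont=0 payload=0x24=36: acc |= 36<<21 -> acc=77588706 shift=28 [end]
Varint 6: bytes[10:14] = E2 D1 FF 24 -> value 77588706 (4 byte(s))

Answer: 2 1 3 3 1 4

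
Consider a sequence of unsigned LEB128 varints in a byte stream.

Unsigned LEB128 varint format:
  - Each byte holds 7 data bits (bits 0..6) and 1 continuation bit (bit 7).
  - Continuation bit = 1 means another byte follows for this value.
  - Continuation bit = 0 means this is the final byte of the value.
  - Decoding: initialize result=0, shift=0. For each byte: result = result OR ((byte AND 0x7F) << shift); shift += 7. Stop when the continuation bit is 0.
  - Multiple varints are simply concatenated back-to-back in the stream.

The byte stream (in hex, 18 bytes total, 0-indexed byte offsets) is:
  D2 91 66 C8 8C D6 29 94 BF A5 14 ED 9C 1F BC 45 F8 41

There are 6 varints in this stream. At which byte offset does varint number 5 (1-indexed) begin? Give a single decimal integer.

Answer: 14

Derivation:
  byte[0]=0xD2 cont=1 payload=0x52=82: acc |= 82<<0 -> acc=82 shift=7
  byte[1]=0x91 cont=1 payload=0x11=17: acc |= 17<<7 -> acc=2258 shift=14
  byte[2]=0x66 cont=0 payload=0x66=102: acc |= 102<<14 -> acc=1673426 shift=21 [end]
Varint 1: bytes[0:3] = D2 91 66 -> value 1673426 (3 byte(s))
  byte[3]=0xC8 cont=1 payload=0x48=72: acc |= 72<<0 -> acc=72 shift=7
  byte[4]=0x8C cont=1 payload=0x0C=12: acc |= 12<<7 -> acc=1608 shift=14
  byte[5]=0xD6 cont=1 payload=0x56=86: acc |= 86<<14 -> acc=1410632 shift=21
  byte[6]=0x29 cont=0 payload=0x29=41: acc |= 41<<21 -> acc=87393864 shift=28 [end]
Varint 2: bytes[3:7] = C8 8C D6 29 -> value 87393864 (4 byte(s))
  byte[7]=0x94 cont=1 payload=0x14=20: acc |= 20<<0 -> acc=20 shift=7
  byte[8]=0xBF cont=1 payload=0x3F=63: acc |= 63<<7 -> acc=8084 shift=14
  byte[9]=0xA5 cont=1 payload=0x25=37: acc |= 37<<14 -> acc=614292 shift=21
  byte[10]=0x14 cont=0 payload=0x14=20: acc |= 20<<21 -> acc=42557332 shift=28 [end]
Varint 3: bytes[7:11] = 94 BF A5 14 -> value 42557332 (4 byte(s))
  byte[11]=0xED cont=1 payload=0x6D=109: acc |= 109<<0 -> acc=109 shift=7
  byte[12]=0x9C cont=1 payload=0x1C=28: acc |= 28<<7 -> acc=3693 shift=14
  byte[13]=0x1F cont=0 payload=0x1F=31: acc |= 31<<14 -> acc=511597 shift=21 [end]
Varint 4: bytes[11:14] = ED 9C 1F -> value 511597 (3 byte(s))
  byte[14]=0xBC cont=1 payload=0x3C=60: acc |= 60<<0 -> acc=60 shift=7
  byte[15]=0x45 cont=0 payload=0x45=69: acc |= 69<<7 -> acc=8892 shift=14 [end]
Varint 5: bytes[14:16] = BC 45 -> value 8892 (2 byte(s))
  byte[16]=0xF8 cont=1 payload=0x78=120: acc |= 120<<0 -> acc=120 shift=7
  byte[17]=0x41 cont=0 payload=0x41=65: acc |= 65<<7 -> acc=8440 shift=14 [end]
Varint 6: bytes[16:18] = F8 41 -> value 8440 (2 byte(s))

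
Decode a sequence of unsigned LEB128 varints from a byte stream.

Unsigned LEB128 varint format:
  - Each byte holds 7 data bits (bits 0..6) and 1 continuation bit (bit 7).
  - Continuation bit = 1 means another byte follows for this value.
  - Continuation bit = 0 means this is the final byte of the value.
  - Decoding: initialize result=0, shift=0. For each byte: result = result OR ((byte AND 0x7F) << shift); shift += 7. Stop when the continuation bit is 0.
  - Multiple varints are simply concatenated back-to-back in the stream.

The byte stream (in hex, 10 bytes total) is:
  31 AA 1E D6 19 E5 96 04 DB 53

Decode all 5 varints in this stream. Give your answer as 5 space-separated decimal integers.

  byte[0]=0x31 cont=0 payload=0x31=49: acc |= 49<<0 -> acc=49 shift=7 [end]
Varint 1: bytes[0:1] = 31 -> value 49 (1 byte(s))
  byte[1]=0xAA cont=1 payload=0x2A=42: acc |= 42<<0 -> acc=42 shift=7
  byte[2]=0x1E cont=0 payload=0x1E=30: acc |= 30<<7 -> acc=3882 shift=14 [end]
Varint 2: bytes[1:3] = AA 1E -> value 3882 (2 byte(s))
  byte[3]=0xD6 cont=1 payload=0x56=86: acc |= 86<<0 -> acc=86 shift=7
  byte[4]=0x19 cont=0 payload=0x19=25: acc |= 25<<7 -> acc=3286 shift=14 [end]
Varint 3: bytes[3:5] = D6 19 -> value 3286 (2 byte(s))
  byte[5]=0xE5 cont=1 payload=0x65=101: acc |= 101<<0 -> acc=101 shift=7
  byte[6]=0x96 cont=1 payload=0x16=22: acc |= 22<<7 -> acc=2917 shift=14
  byte[7]=0x04 cont=0 payload=0x04=4: acc |= 4<<14 -> acc=68453 shift=21 [end]
Varint 4: bytes[5:8] = E5 96 04 -> value 68453 (3 byte(s))
  byte[8]=0xDB cont=1 payload=0x5B=91: acc |= 91<<0 -> acc=91 shift=7
  byte[9]=0x53 cont=0 payload=0x53=83: acc |= 83<<7 -> acc=10715 shift=14 [end]
Varint 5: bytes[8:10] = DB 53 -> value 10715 (2 byte(s))

Answer: 49 3882 3286 68453 10715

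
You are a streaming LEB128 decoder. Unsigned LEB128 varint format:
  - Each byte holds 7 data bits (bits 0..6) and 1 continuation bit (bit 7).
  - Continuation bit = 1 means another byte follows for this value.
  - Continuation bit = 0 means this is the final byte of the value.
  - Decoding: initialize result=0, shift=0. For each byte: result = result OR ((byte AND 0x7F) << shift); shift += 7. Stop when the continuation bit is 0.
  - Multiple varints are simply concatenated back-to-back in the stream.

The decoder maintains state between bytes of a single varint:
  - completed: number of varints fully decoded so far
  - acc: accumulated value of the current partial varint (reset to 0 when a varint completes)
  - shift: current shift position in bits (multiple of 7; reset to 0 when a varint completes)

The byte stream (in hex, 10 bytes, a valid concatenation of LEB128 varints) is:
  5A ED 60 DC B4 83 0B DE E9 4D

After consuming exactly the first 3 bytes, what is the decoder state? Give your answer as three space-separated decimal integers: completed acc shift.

byte[0]=0x5A cont=0 payload=0x5A: varint #1 complete (value=90); reset -> completed=1 acc=0 shift=0
byte[1]=0xED cont=1 payload=0x6D: acc |= 109<<0 -> completed=1 acc=109 shift=7
byte[2]=0x60 cont=0 payload=0x60: varint #2 complete (value=12397); reset -> completed=2 acc=0 shift=0

Answer: 2 0 0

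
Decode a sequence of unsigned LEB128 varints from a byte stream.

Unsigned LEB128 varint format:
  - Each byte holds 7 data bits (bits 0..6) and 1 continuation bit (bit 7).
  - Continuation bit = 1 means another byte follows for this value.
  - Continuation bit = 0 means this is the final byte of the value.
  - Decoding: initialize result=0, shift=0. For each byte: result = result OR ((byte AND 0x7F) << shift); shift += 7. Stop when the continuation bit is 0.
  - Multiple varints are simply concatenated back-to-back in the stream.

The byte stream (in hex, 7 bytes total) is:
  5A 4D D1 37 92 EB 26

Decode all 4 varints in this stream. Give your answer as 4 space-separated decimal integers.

  byte[0]=0x5A cont=0 payload=0x5A=90: acc |= 90<<0 -> acc=90 shift=7 [end]
Varint 1: bytes[0:1] = 5A -> value 90 (1 byte(s))
  byte[1]=0x4D cont=0 payload=0x4D=77: acc |= 77<<0 -> acc=77 shift=7 [end]
Varint 2: bytes[1:2] = 4D -> value 77 (1 byte(s))
  byte[2]=0xD1 cont=1 payload=0x51=81: acc |= 81<<0 -> acc=81 shift=7
  byte[3]=0x37 cont=0 payload=0x37=55: acc |= 55<<7 -> acc=7121 shift=14 [end]
Varint 3: bytes[2:4] = D1 37 -> value 7121 (2 byte(s))
  byte[4]=0x92 cont=1 payload=0x12=18: acc |= 18<<0 -> acc=18 shift=7
  byte[5]=0xEB cont=1 payload=0x6B=107: acc |= 107<<7 -> acc=13714 shift=14
  byte[6]=0x26 cont=0 payload=0x26=38: acc |= 38<<14 -> acc=636306 shift=21 [end]
Varint 4: bytes[4:7] = 92 EB 26 -> value 636306 (3 byte(s))

Answer: 90 77 7121 636306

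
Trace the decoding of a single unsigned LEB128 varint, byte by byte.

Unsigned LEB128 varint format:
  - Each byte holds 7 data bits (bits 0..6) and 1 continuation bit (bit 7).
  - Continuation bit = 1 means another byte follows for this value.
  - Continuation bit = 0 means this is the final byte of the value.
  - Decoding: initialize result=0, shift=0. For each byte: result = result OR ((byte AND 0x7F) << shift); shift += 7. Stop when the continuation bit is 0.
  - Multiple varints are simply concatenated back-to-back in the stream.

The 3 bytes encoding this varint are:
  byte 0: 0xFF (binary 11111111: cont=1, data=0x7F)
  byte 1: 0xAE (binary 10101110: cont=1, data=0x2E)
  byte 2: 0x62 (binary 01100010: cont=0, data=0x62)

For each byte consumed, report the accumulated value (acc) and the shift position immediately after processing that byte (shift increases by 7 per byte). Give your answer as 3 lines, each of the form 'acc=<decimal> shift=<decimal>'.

Answer: acc=127 shift=7
acc=6015 shift=14
acc=1611647 shift=21

Derivation:
byte 0=0xFF: payload=0x7F=127, contrib = 127<<0 = 127; acc -> 127, shift -> 7
byte 1=0xAE: payload=0x2E=46, contrib = 46<<7 = 5888; acc -> 6015, shift -> 14
byte 2=0x62: payload=0x62=98, contrib = 98<<14 = 1605632; acc -> 1611647, shift -> 21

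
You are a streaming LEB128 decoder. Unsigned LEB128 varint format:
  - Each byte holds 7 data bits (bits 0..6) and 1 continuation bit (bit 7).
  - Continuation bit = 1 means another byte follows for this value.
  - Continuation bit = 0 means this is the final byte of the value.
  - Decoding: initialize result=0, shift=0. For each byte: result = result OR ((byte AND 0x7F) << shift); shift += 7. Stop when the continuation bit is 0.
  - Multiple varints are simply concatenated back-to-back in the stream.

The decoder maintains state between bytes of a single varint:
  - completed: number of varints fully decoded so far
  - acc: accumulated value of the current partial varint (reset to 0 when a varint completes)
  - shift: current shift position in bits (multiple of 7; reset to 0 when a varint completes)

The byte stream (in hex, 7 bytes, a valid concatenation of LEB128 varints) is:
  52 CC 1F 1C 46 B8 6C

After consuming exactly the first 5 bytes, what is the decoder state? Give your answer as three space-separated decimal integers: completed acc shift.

byte[0]=0x52 cont=0 payload=0x52: varint #1 complete (value=82); reset -> completed=1 acc=0 shift=0
byte[1]=0xCC cont=1 payload=0x4C: acc |= 76<<0 -> completed=1 acc=76 shift=7
byte[2]=0x1F cont=0 payload=0x1F: varint #2 complete (value=4044); reset -> completed=2 acc=0 shift=0
byte[3]=0x1C cont=0 payload=0x1C: varint #3 complete (value=28); reset -> completed=3 acc=0 shift=0
byte[4]=0x46 cont=0 payload=0x46: varint #4 complete (value=70); reset -> completed=4 acc=0 shift=0

Answer: 4 0 0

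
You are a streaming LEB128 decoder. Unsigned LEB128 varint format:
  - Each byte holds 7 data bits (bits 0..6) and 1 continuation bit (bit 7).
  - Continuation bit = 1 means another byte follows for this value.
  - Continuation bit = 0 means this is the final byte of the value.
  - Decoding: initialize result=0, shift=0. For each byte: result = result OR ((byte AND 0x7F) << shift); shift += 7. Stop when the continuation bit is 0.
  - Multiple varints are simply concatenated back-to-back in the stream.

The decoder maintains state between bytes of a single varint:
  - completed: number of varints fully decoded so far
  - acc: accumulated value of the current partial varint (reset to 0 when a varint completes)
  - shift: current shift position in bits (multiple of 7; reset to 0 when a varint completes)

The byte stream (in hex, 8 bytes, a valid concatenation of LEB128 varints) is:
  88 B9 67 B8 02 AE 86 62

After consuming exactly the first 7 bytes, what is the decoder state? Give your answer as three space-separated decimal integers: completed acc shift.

Answer: 2 814 14

Derivation:
byte[0]=0x88 cont=1 payload=0x08: acc |= 8<<0 -> completed=0 acc=8 shift=7
byte[1]=0xB9 cont=1 payload=0x39: acc |= 57<<7 -> completed=0 acc=7304 shift=14
byte[2]=0x67 cont=0 payload=0x67: varint #1 complete (value=1694856); reset -> completed=1 acc=0 shift=0
byte[3]=0xB8 cont=1 payload=0x38: acc |= 56<<0 -> completed=1 acc=56 shift=7
byte[4]=0x02 cont=0 payload=0x02: varint #2 complete (value=312); reset -> completed=2 acc=0 shift=0
byte[5]=0xAE cont=1 payload=0x2E: acc |= 46<<0 -> completed=2 acc=46 shift=7
byte[6]=0x86 cont=1 payload=0x06: acc |= 6<<7 -> completed=2 acc=814 shift=14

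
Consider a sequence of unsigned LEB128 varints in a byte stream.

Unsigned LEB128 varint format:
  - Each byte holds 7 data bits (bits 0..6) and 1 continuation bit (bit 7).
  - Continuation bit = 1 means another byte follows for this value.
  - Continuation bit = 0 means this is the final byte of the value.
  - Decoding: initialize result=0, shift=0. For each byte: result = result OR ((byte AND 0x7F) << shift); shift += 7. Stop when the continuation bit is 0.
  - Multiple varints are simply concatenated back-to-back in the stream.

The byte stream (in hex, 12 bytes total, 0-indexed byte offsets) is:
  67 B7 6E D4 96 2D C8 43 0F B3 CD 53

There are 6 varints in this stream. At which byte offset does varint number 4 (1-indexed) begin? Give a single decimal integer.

Answer: 6

Derivation:
  byte[0]=0x67 cont=0 payload=0x67=103: acc |= 103<<0 -> acc=103 shift=7 [end]
Varint 1: bytes[0:1] = 67 -> value 103 (1 byte(s))
  byte[1]=0xB7 cont=1 payload=0x37=55: acc |= 55<<0 -> acc=55 shift=7
  byte[2]=0x6E cont=0 payload=0x6E=110: acc |= 110<<7 -> acc=14135 shift=14 [end]
Varint 2: bytes[1:3] = B7 6E -> value 14135 (2 byte(s))
  byte[3]=0xD4 cont=1 payload=0x54=84: acc |= 84<<0 -> acc=84 shift=7
  byte[4]=0x96 cont=1 payload=0x16=22: acc |= 22<<7 -> acc=2900 shift=14
  byte[5]=0x2D cont=0 payload=0x2D=45: acc |= 45<<14 -> acc=740180 shift=21 [end]
Varint 3: bytes[3:6] = D4 96 2D -> value 740180 (3 byte(s))
  byte[6]=0xC8 cont=1 payload=0x48=72: acc |= 72<<0 -> acc=72 shift=7
  byte[7]=0x43 cont=0 payload=0x43=67: acc |= 67<<7 -> acc=8648 shift=14 [end]
Varint 4: bytes[6:8] = C8 43 -> value 8648 (2 byte(s))
  byte[8]=0x0F cont=0 payload=0x0F=15: acc |= 15<<0 -> acc=15 shift=7 [end]
Varint 5: bytes[8:9] = 0F -> value 15 (1 byte(s))
  byte[9]=0xB3 cont=1 payload=0x33=51: acc |= 51<<0 -> acc=51 shift=7
  byte[10]=0xCD cont=1 payload=0x4D=77: acc |= 77<<7 -> acc=9907 shift=14
  byte[11]=0x53 cont=0 payload=0x53=83: acc |= 83<<14 -> acc=1369779 shift=21 [end]
Varint 6: bytes[9:12] = B3 CD 53 -> value 1369779 (3 byte(s))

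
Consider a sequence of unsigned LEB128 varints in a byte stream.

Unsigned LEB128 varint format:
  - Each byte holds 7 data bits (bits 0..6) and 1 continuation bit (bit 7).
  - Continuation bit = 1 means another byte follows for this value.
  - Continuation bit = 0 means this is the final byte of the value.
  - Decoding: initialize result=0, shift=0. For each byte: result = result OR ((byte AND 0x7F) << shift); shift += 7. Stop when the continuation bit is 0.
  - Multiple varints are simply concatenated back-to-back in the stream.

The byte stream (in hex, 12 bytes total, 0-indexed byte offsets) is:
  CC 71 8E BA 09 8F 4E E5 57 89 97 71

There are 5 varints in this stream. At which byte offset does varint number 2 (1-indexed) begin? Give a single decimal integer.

Answer: 2

Derivation:
  byte[0]=0xCC cont=1 payload=0x4C=76: acc |= 76<<0 -> acc=76 shift=7
  byte[1]=0x71 cont=0 payload=0x71=113: acc |= 113<<7 -> acc=14540 shift=14 [end]
Varint 1: bytes[0:2] = CC 71 -> value 14540 (2 byte(s))
  byte[2]=0x8E cont=1 payload=0x0E=14: acc |= 14<<0 -> acc=14 shift=7
  byte[3]=0xBA cont=1 payload=0x3A=58: acc |= 58<<7 -> acc=7438 shift=14
  byte[4]=0x09 cont=0 payload=0x09=9: acc |= 9<<14 -> acc=154894 shift=21 [end]
Varint 2: bytes[2:5] = 8E BA 09 -> value 154894 (3 byte(s))
  byte[5]=0x8F cont=1 payload=0x0F=15: acc |= 15<<0 -> acc=15 shift=7
  byte[6]=0x4E cont=0 payload=0x4E=78: acc |= 78<<7 -> acc=9999 shift=14 [end]
Varint 3: bytes[5:7] = 8F 4E -> value 9999 (2 byte(s))
  byte[7]=0xE5 cont=1 payload=0x65=101: acc |= 101<<0 -> acc=101 shift=7
  byte[8]=0x57 cont=0 payload=0x57=87: acc |= 87<<7 -> acc=11237 shift=14 [end]
Varint 4: bytes[7:9] = E5 57 -> value 11237 (2 byte(s))
  byte[9]=0x89 cont=1 payload=0x09=9: acc |= 9<<0 -> acc=9 shift=7
  byte[10]=0x97 cont=1 payload=0x17=23: acc |= 23<<7 -> acc=2953 shift=14
  byte[11]=0x71 cont=0 payload=0x71=113: acc |= 113<<14 -> acc=1854345 shift=21 [end]
Varint 5: bytes[9:12] = 89 97 71 -> value 1854345 (3 byte(s))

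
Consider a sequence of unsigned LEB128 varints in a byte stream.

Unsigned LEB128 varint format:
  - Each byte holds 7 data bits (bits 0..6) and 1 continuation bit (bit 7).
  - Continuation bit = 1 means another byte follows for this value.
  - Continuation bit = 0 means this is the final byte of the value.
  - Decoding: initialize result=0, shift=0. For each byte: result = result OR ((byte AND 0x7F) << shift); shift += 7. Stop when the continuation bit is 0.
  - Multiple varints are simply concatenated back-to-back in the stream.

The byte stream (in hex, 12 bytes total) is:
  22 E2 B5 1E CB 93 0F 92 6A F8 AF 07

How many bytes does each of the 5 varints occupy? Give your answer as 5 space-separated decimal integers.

  byte[0]=0x22 cont=0 payload=0x22=34: acc |= 34<<0 -> acc=34 shift=7 [end]
Varint 1: bytes[0:1] = 22 -> value 34 (1 byte(s))
  byte[1]=0xE2 cont=1 payload=0x62=98: acc |= 98<<0 -> acc=98 shift=7
  byte[2]=0xB5 cont=1 payload=0x35=53: acc |= 53<<7 -> acc=6882 shift=14
  byte[3]=0x1E cont=0 payload=0x1E=30: acc |= 30<<14 -> acc=498402 shift=21 [end]
Varint 2: bytes[1:4] = E2 B5 1E -> value 498402 (3 byte(s))
  byte[4]=0xCB cont=1 payload=0x4B=75: acc |= 75<<0 -> acc=75 shift=7
  byte[5]=0x93 cont=1 payload=0x13=19: acc |= 19<<7 -> acc=2507 shift=14
  byte[6]=0x0F cont=0 payload=0x0F=15: acc |= 15<<14 -> acc=248267 shift=21 [end]
Varint 3: bytes[4:7] = CB 93 0F -> value 248267 (3 byte(s))
  byte[7]=0x92 cont=1 payload=0x12=18: acc |= 18<<0 -> acc=18 shift=7
  byte[8]=0x6A cont=0 payload=0x6A=106: acc |= 106<<7 -> acc=13586 shift=14 [end]
Varint 4: bytes[7:9] = 92 6A -> value 13586 (2 byte(s))
  byte[9]=0xF8 cont=1 payload=0x78=120: acc |= 120<<0 -> acc=120 shift=7
  byte[10]=0xAF cont=1 payload=0x2F=47: acc |= 47<<7 -> acc=6136 shift=14
  byte[11]=0x07 cont=0 payload=0x07=7: acc |= 7<<14 -> acc=120824 shift=21 [end]
Varint 5: bytes[9:12] = F8 AF 07 -> value 120824 (3 byte(s))

Answer: 1 3 3 2 3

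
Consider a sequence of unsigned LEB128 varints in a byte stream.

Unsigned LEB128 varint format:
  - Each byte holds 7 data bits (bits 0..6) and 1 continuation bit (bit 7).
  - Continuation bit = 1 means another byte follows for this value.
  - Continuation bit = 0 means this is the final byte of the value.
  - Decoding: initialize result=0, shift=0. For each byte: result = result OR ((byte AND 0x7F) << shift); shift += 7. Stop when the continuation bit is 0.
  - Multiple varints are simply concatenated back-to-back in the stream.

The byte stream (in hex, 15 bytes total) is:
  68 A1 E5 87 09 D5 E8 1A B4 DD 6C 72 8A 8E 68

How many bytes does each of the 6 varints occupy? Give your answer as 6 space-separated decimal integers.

  byte[0]=0x68 cont=0 payload=0x68=104: acc |= 104<<0 -> acc=104 shift=7 [end]
Varint 1: bytes[0:1] = 68 -> value 104 (1 byte(s))
  byte[1]=0xA1 cont=1 payload=0x21=33: acc |= 33<<0 -> acc=33 shift=7
  byte[2]=0xE5 cont=1 payload=0x65=101: acc |= 101<<7 -> acc=12961 shift=14
  byte[3]=0x87 cont=1 payload=0x07=7: acc |= 7<<14 -> acc=127649 shift=21
  byte[4]=0x09 cont=0 payload=0x09=9: acc |= 9<<21 -> acc=19002017 shift=28 [end]
Varint 2: bytes[1:5] = A1 E5 87 09 -> value 19002017 (4 byte(s))
  byte[5]=0xD5 cont=1 payload=0x55=85: acc |= 85<<0 -> acc=85 shift=7
  byte[6]=0xE8 cont=1 payload=0x68=104: acc |= 104<<7 -> acc=13397 shift=14
  byte[7]=0x1A cont=0 payload=0x1A=26: acc |= 26<<14 -> acc=439381 shift=21 [end]
Varint 3: bytes[5:8] = D5 E8 1A -> value 439381 (3 byte(s))
  byte[8]=0xB4 cont=1 payload=0x34=52: acc |= 52<<0 -> acc=52 shift=7
  byte[9]=0xDD cont=1 payload=0x5D=93: acc |= 93<<7 -> acc=11956 shift=14
  byte[10]=0x6C cont=0 payload=0x6C=108: acc |= 108<<14 -> acc=1781428 shift=21 [end]
Varint 4: bytes[8:11] = B4 DD 6C -> value 1781428 (3 byte(s))
  byte[11]=0x72 cont=0 payload=0x72=114: acc |= 114<<0 -> acc=114 shift=7 [end]
Varint 5: bytes[11:12] = 72 -> value 114 (1 byte(s))
  byte[12]=0x8A cont=1 payload=0x0A=10: acc |= 10<<0 -> acc=10 shift=7
  byte[13]=0x8E cont=1 payload=0x0E=14: acc |= 14<<7 -> acc=1802 shift=14
  byte[14]=0x68 cont=0 payload=0x68=104: acc |= 104<<14 -> acc=1705738 shift=21 [end]
Varint 6: bytes[12:15] = 8A 8E 68 -> value 1705738 (3 byte(s))

Answer: 1 4 3 3 1 3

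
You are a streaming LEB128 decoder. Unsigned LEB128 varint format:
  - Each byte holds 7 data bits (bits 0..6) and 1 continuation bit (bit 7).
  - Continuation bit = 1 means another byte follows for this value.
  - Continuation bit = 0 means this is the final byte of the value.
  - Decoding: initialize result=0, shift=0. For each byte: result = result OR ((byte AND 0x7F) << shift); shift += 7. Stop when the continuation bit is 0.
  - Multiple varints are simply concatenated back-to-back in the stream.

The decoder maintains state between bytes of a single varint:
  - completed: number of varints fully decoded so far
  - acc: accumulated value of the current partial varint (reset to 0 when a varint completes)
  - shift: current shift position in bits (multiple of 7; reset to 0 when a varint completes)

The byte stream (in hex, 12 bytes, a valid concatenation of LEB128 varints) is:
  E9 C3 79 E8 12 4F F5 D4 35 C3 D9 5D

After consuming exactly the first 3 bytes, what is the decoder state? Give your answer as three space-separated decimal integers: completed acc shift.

byte[0]=0xE9 cont=1 payload=0x69: acc |= 105<<0 -> completed=0 acc=105 shift=7
byte[1]=0xC3 cont=1 payload=0x43: acc |= 67<<7 -> completed=0 acc=8681 shift=14
byte[2]=0x79 cont=0 payload=0x79: varint #1 complete (value=1991145); reset -> completed=1 acc=0 shift=0

Answer: 1 0 0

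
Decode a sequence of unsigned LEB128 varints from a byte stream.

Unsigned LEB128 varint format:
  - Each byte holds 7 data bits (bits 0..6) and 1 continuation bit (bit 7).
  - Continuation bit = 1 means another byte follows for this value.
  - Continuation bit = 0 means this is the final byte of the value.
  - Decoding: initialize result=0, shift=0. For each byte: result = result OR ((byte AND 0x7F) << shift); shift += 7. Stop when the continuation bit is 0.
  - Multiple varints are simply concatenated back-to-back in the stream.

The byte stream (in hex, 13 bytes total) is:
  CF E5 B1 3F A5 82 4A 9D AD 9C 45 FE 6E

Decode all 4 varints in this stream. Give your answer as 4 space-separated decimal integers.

  byte[0]=0xCF cont=1 payload=0x4F=79: acc |= 79<<0 -> acc=79 shift=7
  byte[1]=0xE5 cont=1 payload=0x65=101: acc |= 101<<7 -> acc=13007 shift=14
  byte[2]=0xB1 cont=1 payload=0x31=49: acc |= 49<<14 -> acc=815823 shift=21
  byte[3]=0x3F cont=0 payload=0x3F=63: acc |= 63<<21 -> acc=132936399 shift=28 [end]
Varint 1: bytes[0:4] = CF E5 B1 3F -> value 132936399 (4 byte(s))
  byte[4]=0xA5 cont=1 payload=0x25=37: acc |= 37<<0 -> acc=37 shift=7
  byte[5]=0x82 cont=1 payload=0x02=2: acc |= 2<<7 -> acc=293 shift=14
  byte[6]=0x4A cont=0 payload=0x4A=74: acc |= 74<<14 -> acc=1212709 shift=21 [end]
Varint 2: bytes[4:7] = A5 82 4A -> value 1212709 (3 byte(s))
  byte[7]=0x9D cont=1 payload=0x1D=29: acc |= 29<<0 -> acc=29 shift=7
  byte[8]=0xAD cont=1 payload=0x2D=45: acc |= 45<<7 -> acc=5789 shift=14
  byte[9]=0x9C cont=1 payload=0x1C=28: acc |= 28<<14 -> acc=464541 shift=21
  byte[10]=0x45 cont=0 payload=0x45=69: acc |= 69<<21 -> acc=145168029 shift=28 [end]
Varint 3: bytes[7:11] = 9D AD 9C 45 -> value 145168029 (4 byte(s))
  byte[11]=0xFE cont=1 payload=0x7E=126: acc |= 126<<0 -> acc=126 shift=7
  byte[12]=0x6E cont=0 payload=0x6E=110: acc |= 110<<7 -> acc=14206 shift=14 [end]
Varint 4: bytes[11:13] = FE 6E -> value 14206 (2 byte(s))

Answer: 132936399 1212709 145168029 14206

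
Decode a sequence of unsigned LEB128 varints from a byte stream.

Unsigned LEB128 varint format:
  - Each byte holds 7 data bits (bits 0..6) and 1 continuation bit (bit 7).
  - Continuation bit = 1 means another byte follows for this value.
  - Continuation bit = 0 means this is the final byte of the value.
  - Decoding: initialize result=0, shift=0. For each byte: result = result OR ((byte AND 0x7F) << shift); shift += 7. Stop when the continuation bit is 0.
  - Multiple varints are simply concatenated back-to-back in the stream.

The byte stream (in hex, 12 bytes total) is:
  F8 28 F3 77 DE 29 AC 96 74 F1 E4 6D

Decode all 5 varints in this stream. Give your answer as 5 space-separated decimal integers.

Answer: 5240 15347 5342 1903404 1798769

Derivation:
  byte[0]=0xF8 cont=1 payload=0x78=120: acc |= 120<<0 -> acc=120 shift=7
  byte[1]=0x28 cont=0 payload=0x28=40: acc |= 40<<7 -> acc=5240 shift=14 [end]
Varint 1: bytes[0:2] = F8 28 -> value 5240 (2 byte(s))
  byte[2]=0xF3 cont=1 payload=0x73=115: acc |= 115<<0 -> acc=115 shift=7
  byte[3]=0x77 cont=0 payload=0x77=119: acc |= 119<<7 -> acc=15347 shift=14 [end]
Varint 2: bytes[2:4] = F3 77 -> value 15347 (2 byte(s))
  byte[4]=0xDE cont=1 payload=0x5E=94: acc |= 94<<0 -> acc=94 shift=7
  byte[5]=0x29 cont=0 payload=0x29=41: acc |= 41<<7 -> acc=5342 shift=14 [end]
Varint 3: bytes[4:6] = DE 29 -> value 5342 (2 byte(s))
  byte[6]=0xAC cont=1 payload=0x2C=44: acc |= 44<<0 -> acc=44 shift=7
  byte[7]=0x96 cont=1 payload=0x16=22: acc |= 22<<7 -> acc=2860 shift=14
  byte[8]=0x74 cont=0 payload=0x74=116: acc |= 116<<14 -> acc=1903404 shift=21 [end]
Varint 4: bytes[6:9] = AC 96 74 -> value 1903404 (3 byte(s))
  byte[9]=0xF1 cont=1 payload=0x71=113: acc |= 113<<0 -> acc=113 shift=7
  byte[10]=0xE4 cont=1 payload=0x64=100: acc |= 100<<7 -> acc=12913 shift=14
  byte[11]=0x6D cont=0 payload=0x6D=109: acc |= 109<<14 -> acc=1798769 shift=21 [end]
Varint 5: bytes[9:12] = F1 E4 6D -> value 1798769 (3 byte(s))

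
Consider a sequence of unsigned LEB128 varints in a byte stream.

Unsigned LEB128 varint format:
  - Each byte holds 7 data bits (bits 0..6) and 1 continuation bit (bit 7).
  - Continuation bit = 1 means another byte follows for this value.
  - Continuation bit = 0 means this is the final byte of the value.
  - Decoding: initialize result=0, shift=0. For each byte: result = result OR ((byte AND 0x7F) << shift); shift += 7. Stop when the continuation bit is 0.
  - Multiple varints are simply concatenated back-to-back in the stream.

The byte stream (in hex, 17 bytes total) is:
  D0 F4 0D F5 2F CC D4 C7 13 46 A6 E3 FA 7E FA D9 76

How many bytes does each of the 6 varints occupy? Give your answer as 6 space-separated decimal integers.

Answer: 3 2 4 1 4 3

Derivation:
  byte[0]=0xD0 cont=1 payload=0x50=80: acc |= 80<<0 -> acc=80 shift=7
  byte[1]=0xF4 cont=1 payload=0x74=116: acc |= 116<<7 -> acc=14928 shift=14
  byte[2]=0x0D cont=0 payload=0x0D=13: acc |= 13<<14 -> acc=227920 shift=21 [end]
Varint 1: bytes[0:3] = D0 F4 0D -> value 227920 (3 byte(s))
  byte[3]=0xF5 cont=1 payload=0x75=117: acc |= 117<<0 -> acc=117 shift=7
  byte[4]=0x2F cont=0 payload=0x2F=47: acc |= 47<<7 -> acc=6133 shift=14 [end]
Varint 2: bytes[3:5] = F5 2F -> value 6133 (2 byte(s))
  byte[5]=0xCC cont=1 payload=0x4C=76: acc |= 76<<0 -> acc=76 shift=7
  byte[6]=0xD4 cont=1 payload=0x54=84: acc |= 84<<7 -> acc=10828 shift=14
  byte[7]=0xC7 cont=1 payload=0x47=71: acc |= 71<<14 -> acc=1174092 shift=21
  byte[8]=0x13 cont=0 payload=0x13=19: acc |= 19<<21 -> acc=41019980 shift=28 [end]
Varint 3: bytes[5:9] = CC D4 C7 13 -> value 41019980 (4 byte(s))
  byte[9]=0x46 cont=0 payload=0x46=70: acc |= 70<<0 -> acc=70 shift=7 [end]
Varint 4: bytes[9:10] = 46 -> value 70 (1 byte(s))
  byte[10]=0xA6 cont=1 payload=0x26=38: acc |= 38<<0 -> acc=38 shift=7
  byte[11]=0xE3 cont=1 payload=0x63=99: acc |= 99<<7 -> acc=12710 shift=14
  byte[12]=0xFA cont=1 payload=0x7A=122: acc |= 122<<14 -> acc=2011558 shift=21
  byte[13]=0x7E cont=0 payload=0x7E=126: acc |= 126<<21 -> acc=266252710 shift=28 [end]
Varint 5: bytes[10:14] = A6 E3 FA 7E -> value 266252710 (4 byte(s))
  byte[14]=0xFA cont=1 payload=0x7A=122: acc |= 122<<0 -> acc=122 shift=7
  byte[15]=0xD9 cont=1 payload=0x59=89: acc |= 89<<7 -> acc=11514 shift=14
  byte[16]=0x76 cont=0 payload=0x76=118: acc |= 118<<14 -> acc=1944826 shift=21 [end]
Varint 6: bytes[14:17] = FA D9 76 -> value 1944826 (3 byte(s))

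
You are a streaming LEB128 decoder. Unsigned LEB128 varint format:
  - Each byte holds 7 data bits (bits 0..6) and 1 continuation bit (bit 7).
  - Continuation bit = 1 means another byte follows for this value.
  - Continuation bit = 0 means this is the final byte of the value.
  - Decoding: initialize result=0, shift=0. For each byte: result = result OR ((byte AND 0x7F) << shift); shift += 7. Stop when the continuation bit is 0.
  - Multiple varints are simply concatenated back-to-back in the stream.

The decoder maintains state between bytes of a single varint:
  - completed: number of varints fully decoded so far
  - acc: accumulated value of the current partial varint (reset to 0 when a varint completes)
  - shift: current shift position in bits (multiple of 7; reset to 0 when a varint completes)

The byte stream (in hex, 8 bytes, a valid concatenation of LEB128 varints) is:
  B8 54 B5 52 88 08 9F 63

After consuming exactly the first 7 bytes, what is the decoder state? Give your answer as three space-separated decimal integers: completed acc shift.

Answer: 3 31 7

Derivation:
byte[0]=0xB8 cont=1 payload=0x38: acc |= 56<<0 -> completed=0 acc=56 shift=7
byte[1]=0x54 cont=0 payload=0x54: varint #1 complete (value=10808); reset -> completed=1 acc=0 shift=0
byte[2]=0xB5 cont=1 payload=0x35: acc |= 53<<0 -> completed=1 acc=53 shift=7
byte[3]=0x52 cont=0 payload=0x52: varint #2 complete (value=10549); reset -> completed=2 acc=0 shift=0
byte[4]=0x88 cont=1 payload=0x08: acc |= 8<<0 -> completed=2 acc=8 shift=7
byte[5]=0x08 cont=0 payload=0x08: varint #3 complete (value=1032); reset -> completed=3 acc=0 shift=0
byte[6]=0x9F cont=1 payload=0x1F: acc |= 31<<0 -> completed=3 acc=31 shift=7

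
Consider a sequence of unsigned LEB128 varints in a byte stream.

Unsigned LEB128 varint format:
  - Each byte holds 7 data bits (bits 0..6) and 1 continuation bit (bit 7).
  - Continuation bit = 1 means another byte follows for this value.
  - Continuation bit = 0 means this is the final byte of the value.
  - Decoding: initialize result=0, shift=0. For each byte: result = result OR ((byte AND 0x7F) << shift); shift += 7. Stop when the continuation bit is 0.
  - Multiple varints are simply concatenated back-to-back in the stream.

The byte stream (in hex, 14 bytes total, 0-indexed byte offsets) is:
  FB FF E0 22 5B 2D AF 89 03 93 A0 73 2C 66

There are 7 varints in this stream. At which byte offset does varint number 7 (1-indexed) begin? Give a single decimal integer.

Answer: 13

Derivation:
  byte[0]=0xFB cont=1 payload=0x7B=123: acc |= 123<<0 -> acc=123 shift=7
  byte[1]=0xFF cont=1 payload=0x7F=127: acc |= 127<<7 -> acc=16379 shift=14
  byte[2]=0xE0 cont=1 payload=0x60=96: acc |= 96<<14 -> acc=1589243 shift=21
  byte[3]=0x22 cont=0 payload=0x22=34: acc |= 34<<21 -> acc=72892411 shift=28 [end]
Varint 1: bytes[0:4] = FB FF E0 22 -> value 72892411 (4 byte(s))
  byte[4]=0x5B cont=0 payload=0x5B=91: acc |= 91<<0 -> acc=91 shift=7 [end]
Varint 2: bytes[4:5] = 5B -> value 91 (1 byte(s))
  byte[5]=0x2D cont=0 payload=0x2D=45: acc |= 45<<0 -> acc=45 shift=7 [end]
Varint 3: bytes[5:6] = 2D -> value 45 (1 byte(s))
  byte[6]=0xAF cont=1 payload=0x2F=47: acc |= 47<<0 -> acc=47 shift=7
  byte[7]=0x89 cont=1 payload=0x09=9: acc |= 9<<7 -> acc=1199 shift=14
  byte[8]=0x03 cont=0 payload=0x03=3: acc |= 3<<14 -> acc=50351 shift=21 [end]
Varint 4: bytes[6:9] = AF 89 03 -> value 50351 (3 byte(s))
  byte[9]=0x93 cont=1 payload=0x13=19: acc |= 19<<0 -> acc=19 shift=7
  byte[10]=0xA0 cont=1 payload=0x20=32: acc |= 32<<7 -> acc=4115 shift=14
  byte[11]=0x73 cont=0 payload=0x73=115: acc |= 115<<14 -> acc=1888275 shift=21 [end]
Varint 5: bytes[9:12] = 93 A0 73 -> value 1888275 (3 byte(s))
  byte[12]=0x2C cont=0 payload=0x2C=44: acc |= 44<<0 -> acc=44 shift=7 [end]
Varint 6: bytes[12:13] = 2C -> value 44 (1 byte(s))
  byte[13]=0x66 cont=0 payload=0x66=102: acc |= 102<<0 -> acc=102 shift=7 [end]
Varint 7: bytes[13:14] = 66 -> value 102 (1 byte(s))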